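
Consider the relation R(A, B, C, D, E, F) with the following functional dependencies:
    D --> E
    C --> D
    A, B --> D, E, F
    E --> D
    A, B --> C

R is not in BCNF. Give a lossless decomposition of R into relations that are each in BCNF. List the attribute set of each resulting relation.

{A, B, C, F}; {C, D}; {D, E}

Candidate key of the original relation: {A, B}.
Within {A, B, C, D, E, F}: {D}⁺ ∩ {A, B, C, D, E, F} = {D, E}, not the whole set, so D --> E violates BCNF; decompose into {D, E} and {A, B, C, D, F}.
{D, E}: every determinant is a superkey — BCNF.
Within {A, B, C, D, F}: {C}⁺ ∩ {A, B, C, D, F} = {C, D}, not the whole set, so C --> D violates BCNF; decompose into {C, D} and {A, B, C, F}.
{C, D}: every determinant is a superkey — BCNF.
{A, B, C, F}: every determinant is a superkey — BCNF.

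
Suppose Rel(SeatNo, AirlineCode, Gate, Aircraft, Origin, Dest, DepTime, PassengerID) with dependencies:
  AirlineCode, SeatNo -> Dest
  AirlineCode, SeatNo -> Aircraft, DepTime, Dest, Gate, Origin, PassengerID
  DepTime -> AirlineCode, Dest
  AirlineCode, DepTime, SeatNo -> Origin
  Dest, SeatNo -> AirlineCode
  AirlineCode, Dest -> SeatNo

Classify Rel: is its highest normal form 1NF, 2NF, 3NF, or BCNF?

Candidate keys: {AirlineCode, Dest}, {AirlineCode, SeatNo}, {DepTime}, {Dest, SeatNo}. Prime attributes: {AirlineCode, DepTime, Dest, SeatNo}.
Every FD has a superkey on the left, so the relation is in BCNF.

BCNF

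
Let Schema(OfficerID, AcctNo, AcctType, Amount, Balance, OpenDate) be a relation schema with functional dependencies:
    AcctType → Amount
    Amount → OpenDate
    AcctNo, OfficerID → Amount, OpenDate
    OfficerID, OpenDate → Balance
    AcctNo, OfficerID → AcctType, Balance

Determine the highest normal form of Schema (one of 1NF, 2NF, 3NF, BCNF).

Candidate key: {AcctNo, OfficerID}. Prime attributes: {AcctNo, OfficerID}.
AcctType → Amount: {AcctType}⁺ = {AcctType, Amount, OpenDate}, which is not all of the attributes, so the left side is not a superkey — BCNF is violated.
Because {Amount} is non-prime and the left side of AcctType → Amount is not a superkey, the relation is not in 3NF.
Checking every proper subset of each key, none determines a non-prime attribute — 2NF is satisfied.

2NF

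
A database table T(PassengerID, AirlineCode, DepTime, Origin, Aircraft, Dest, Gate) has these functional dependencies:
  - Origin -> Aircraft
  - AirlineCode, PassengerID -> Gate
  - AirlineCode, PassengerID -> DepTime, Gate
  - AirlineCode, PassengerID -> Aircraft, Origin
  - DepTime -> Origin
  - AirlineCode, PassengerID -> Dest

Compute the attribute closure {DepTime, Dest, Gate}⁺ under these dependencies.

Start with {DepTime, Dest, Gate}.
DepTime -> Origin applies; add {Origin} → now {DepTime, Dest, Gate, Origin}.
Origin -> Aircraft applies; add {Aircraft} → now {Aircraft, DepTime, Dest, Gate, Origin}.
No further FD applies.

{Aircraft, DepTime, Dest, Gate, Origin}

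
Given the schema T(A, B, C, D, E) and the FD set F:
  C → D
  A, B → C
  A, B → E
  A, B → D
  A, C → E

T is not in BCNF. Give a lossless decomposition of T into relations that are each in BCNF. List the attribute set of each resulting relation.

Candidate key of the original relation: {A, B}.
Within {A, B, C, D, E}: {C}⁺ ∩ {A, B, C, D, E} = {C, D}, not the whole set, so C → D violates BCNF; decompose into {C, D} and {A, B, C, E}.
{C, D} has no BCNF violation.
Within {A, B, C, E}: {A, C}⁺ ∩ {A, B, C, E} = {A, C, E}, not the whole set, so A, C → E violates BCNF; decompose into {A, C, E} and {A, B, C}.
{A, C, E} has no BCNF violation.
{A, B, C} has no BCNF violation.

{A, B, C}; {A, C, E}; {C, D}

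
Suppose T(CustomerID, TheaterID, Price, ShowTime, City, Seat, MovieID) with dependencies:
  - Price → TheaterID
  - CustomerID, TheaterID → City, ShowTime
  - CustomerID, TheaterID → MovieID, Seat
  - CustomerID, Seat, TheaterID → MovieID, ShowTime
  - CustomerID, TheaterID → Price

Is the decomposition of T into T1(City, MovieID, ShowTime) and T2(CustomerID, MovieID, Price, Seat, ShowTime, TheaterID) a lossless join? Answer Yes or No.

Common attributes: {MovieID, ShowTime}; their closure is {MovieID, ShowTime}.
T1 ⊄ {MovieID, ShowTime} and T2 ⊄ {MovieID, ShowTime}, so the split is lossy.

No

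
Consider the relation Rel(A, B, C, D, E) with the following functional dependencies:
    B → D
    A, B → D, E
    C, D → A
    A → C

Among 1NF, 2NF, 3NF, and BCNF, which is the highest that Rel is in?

Candidate keys: {A, B}, {B, C}. Prime attributes: {A, B, C}.
B → D: {B}⁺ = {B, D}, which is not all of the attributes, so the left side is not a superkey — BCNF is violated.
B → D has non-prime {D} on the right and a non-superkey on the left, so 3NF fails.
{B} is a proper subset of the key {A, B}, and {B}⁺ contains the non-prime attribute {D} — a partial dependency, so 2NF is violated.

1NF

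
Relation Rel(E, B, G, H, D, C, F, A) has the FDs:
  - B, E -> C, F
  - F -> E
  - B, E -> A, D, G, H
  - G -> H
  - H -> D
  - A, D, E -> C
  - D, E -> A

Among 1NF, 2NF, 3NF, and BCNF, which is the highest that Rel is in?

Candidate keys: {B, E}, {B, F}. Prime attributes: {B, E, F}.
F -> E breaks BCNF: {F}⁺ = {E, F}, so {F} is not a superkey.
G -> H determines the non-prime attribute {H} from a non-superkey — 3NF is violated.
No non-prime attribute depends on a proper subset of any candidate key, so 2NF holds.

2NF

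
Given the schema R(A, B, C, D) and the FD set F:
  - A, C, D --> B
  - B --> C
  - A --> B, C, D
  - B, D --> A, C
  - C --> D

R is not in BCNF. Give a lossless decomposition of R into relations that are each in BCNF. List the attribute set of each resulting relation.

Candidate keys of the original relation: {A}, {B}.
Within {A, B, C, D}: {C}⁺ ∩ {A, B, C, D} = {C, D}, not the whole set, so C --> D violates BCNF; decompose into {C, D} and {A, B, C}.
{C, D} is in BCNF.
{A, B, C} is in BCNF.

{A, B, C}; {C, D}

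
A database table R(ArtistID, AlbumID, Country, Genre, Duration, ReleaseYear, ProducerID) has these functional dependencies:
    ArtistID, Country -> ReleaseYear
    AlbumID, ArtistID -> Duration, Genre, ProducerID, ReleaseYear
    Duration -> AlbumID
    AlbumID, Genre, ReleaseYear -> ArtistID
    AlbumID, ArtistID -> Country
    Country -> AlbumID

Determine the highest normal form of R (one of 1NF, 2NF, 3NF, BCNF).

3NF

Candidate keys: {AlbumID, ArtistID}, {AlbumID, Genre, ReleaseYear}, {ArtistID, Country}, {ArtistID, Duration}, {Country, Genre, ReleaseYear}, {Duration, Genre, ReleaseYear}. Prime attributes: {AlbumID, ArtistID, Country, Duration, Genre, ReleaseYear}.
Duration -> AlbumID: {Duration}⁺ = {AlbumID, Duration}, which is not all of the attributes, so the left side is not a superkey — BCNF is violated.
Since {AlbumID} ⊆ prime attributes and every other non-superkey FD also has a prime right side, the schema is in 3NF.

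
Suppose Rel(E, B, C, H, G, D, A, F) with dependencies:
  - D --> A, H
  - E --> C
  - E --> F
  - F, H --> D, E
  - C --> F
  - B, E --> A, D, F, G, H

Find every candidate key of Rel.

{B, C, D}, {B, C, H}, {B, D, F}, {B, E}, {B, F, H}

{B} never appears on the right of any FD, so every key must include it.
{B, E} is a candidate key since {B, E}⁺ = {A, B, C, D, E, F, G, H} covers every attribute.
{B, C, D} is a candidate key since {B, C, D}⁺ = {A, B, C, D, E, F, G, H} covers every attribute.
{B, C, H} is a candidate key since {B, C, H}⁺ = {A, B, C, D, E, F, G, H} covers every attribute.
{B, D, F} is a candidate key since {B, D, F}⁺ = {A, B, C, D, E, F, G, H} covers every attribute.
{B, F, H} is a candidate key since {B, F, H}⁺ = {A, B, C, D, E, F, G, H} covers every attribute.
Any other superkey properly contains one of these, so there are no further candidate keys.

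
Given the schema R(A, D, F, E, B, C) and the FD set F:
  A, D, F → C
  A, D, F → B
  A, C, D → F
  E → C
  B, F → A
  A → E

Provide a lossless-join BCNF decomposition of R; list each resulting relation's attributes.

Candidate keys of the original relation: {A, D}, {B, D, F}.
Within {A, B, C, D, E, F}: {E}⁺ ∩ {A, B, C, D, E, F} = {C, E}, not the whole set, so E → C violates BCNF; decompose into {C, E} and {A, B, D, E, F}.
{C, E} is in BCNF.
Within {A, B, D, E, F}: {B, F}⁺ ∩ {A, B, D, E, F} = {A, B, E, F}, not the whole set, so B, F → A, E violates BCNF; decompose into {A, B, E, F} and {B, D, F}.
Within {A, B, E, F}: {A}⁺ ∩ {A, B, E, F} = {A, E}, not the whole set, so A → E violates BCNF; decompose into {A, E} and {A, B, F}.
{A, E} is in BCNF.
{A, B, F} is in BCNF.
{B, D, F} is in BCNF.

{A, B, F}; {A, E}; {B, D, F}; {C, E}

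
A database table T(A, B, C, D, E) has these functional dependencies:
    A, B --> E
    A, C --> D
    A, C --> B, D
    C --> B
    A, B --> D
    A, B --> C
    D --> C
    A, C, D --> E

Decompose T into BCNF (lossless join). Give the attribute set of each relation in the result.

{A, D, E}; {B, C}; {C, D}

Candidate keys of the original relation: {A, B}, {A, C}, {A, D}.
{A, B, C, D, E}: {C} determines {B, C} here but is not a superkey — split on C --> B, giving {B, C} and {A, C, D, E}.
{B, C} has no BCNF violation.
{A, C, D, E}: {D} determines {C, D} here but is not a superkey — split on D --> C, giving {C, D} and {A, D, E}.
{C, D} has no BCNF violation.
{A, D, E} has no BCNF violation.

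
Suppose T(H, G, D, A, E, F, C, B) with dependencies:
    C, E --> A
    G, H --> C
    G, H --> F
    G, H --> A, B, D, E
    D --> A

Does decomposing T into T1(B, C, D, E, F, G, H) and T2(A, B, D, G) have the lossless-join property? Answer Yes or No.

T1 ∩ T2 = {B, D, G}; its closure under F is {A, B, D, G}.
This includes all of T2, so the common attributes are a superkey of T2 — the join is lossless.

Yes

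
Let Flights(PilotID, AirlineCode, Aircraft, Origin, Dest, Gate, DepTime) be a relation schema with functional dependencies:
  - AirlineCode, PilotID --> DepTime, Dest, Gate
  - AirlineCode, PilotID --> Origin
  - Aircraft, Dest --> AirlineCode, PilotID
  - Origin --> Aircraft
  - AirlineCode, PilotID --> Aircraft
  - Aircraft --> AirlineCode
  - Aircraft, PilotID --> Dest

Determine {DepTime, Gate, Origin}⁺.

{Aircraft, AirlineCode, DepTime, Gate, Origin}

Start with {DepTime, Gate, Origin}.
Origin --> Aircraft applies; add {Aircraft} → now {Aircraft, DepTime, Gate, Origin}.
Aircraft --> AirlineCode applies; add {AirlineCode} → now {Aircraft, AirlineCode, DepTime, Gate, Origin}.
No further FD applies.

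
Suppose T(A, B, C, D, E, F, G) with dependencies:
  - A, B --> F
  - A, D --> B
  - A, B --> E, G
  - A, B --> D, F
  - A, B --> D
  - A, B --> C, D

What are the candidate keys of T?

{A, B}, {A, D}

{A} never appears on the right of any FD, so every key must include it.
Closure of {A, B} is {A, B, C, D, E, F, G}, the whole schema; {A, B} is a candidate key.
Closure of {A, D} is {A, B, C, D, E, F, G}, the whole schema; {A, D} is a candidate key.
These are minimal and exhaustive — every other superkey contains one of them.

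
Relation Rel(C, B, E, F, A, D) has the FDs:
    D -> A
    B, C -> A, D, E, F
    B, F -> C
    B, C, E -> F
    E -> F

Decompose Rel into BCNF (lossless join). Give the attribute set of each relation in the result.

{A, D}; {B, C, D, E}; {E, F}

Candidate keys of the original relation: {B, C}, {B, E}, {B, F}.
Within {A, B, C, D, E, F}: {D}⁺ ∩ {A, B, C, D, E, F} = {A, D}, not the whole set, so D -> A violates BCNF; decompose into {A, D} and {B, C, D, E, F}.
{A, D} has no BCNF violation.
Within {B, C, D, E, F}: {E}⁺ ∩ {B, C, D, E, F} = {E, F}, not the whole set, so E -> F violates BCNF; decompose into {E, F} and {B, C, D, E}.
{E, F} has no BCNF violation.
{B, C, D, E} has no BCNF violation.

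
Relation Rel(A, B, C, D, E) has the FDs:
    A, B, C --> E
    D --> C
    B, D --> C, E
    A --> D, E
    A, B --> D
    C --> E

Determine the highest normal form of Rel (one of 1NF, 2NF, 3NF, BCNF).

1NF

Candidate key: {A, B}. Prime attributes: {A, B}.
D --> C: {D}⁺ = {C, D, E}, which is not all of the attributes, so the left side is not a superkey — BCNF is violated.
D --> C has non-prime {C} on the right and a non-superkey on the left, so 3NF fails.
{A} is a proper subset of the key {A, B}, and {A}⁺ contains the non-prime attributes {C, D, E} — a partial dependency, so 2NF is violated.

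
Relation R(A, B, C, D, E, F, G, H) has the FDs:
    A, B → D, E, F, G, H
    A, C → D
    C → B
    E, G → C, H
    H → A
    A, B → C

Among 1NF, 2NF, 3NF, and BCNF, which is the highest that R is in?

3NF

Candidate keys: {A, B}, {A, C}, {B, H}, {C, H}, {E, G}. Prime attributes: {A, B, C, E, G, H}.
C → B breaks BCNF: {C}⁺ = {B, C}, so {C} is not a superkey.
Its right-hand attributes {B} are all prime, as are those of every other non-superkey FD — the relation is in 3NF.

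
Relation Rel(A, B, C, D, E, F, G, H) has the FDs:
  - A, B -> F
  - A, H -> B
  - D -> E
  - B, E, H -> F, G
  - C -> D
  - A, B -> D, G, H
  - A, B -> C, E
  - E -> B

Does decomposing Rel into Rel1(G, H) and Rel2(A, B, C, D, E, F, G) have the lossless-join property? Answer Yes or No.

No

Common attributes: {G}; their closure is {G}.
Rel1 ⊄ {G} and Rel2 ⊄ {G}, so the split is lossy.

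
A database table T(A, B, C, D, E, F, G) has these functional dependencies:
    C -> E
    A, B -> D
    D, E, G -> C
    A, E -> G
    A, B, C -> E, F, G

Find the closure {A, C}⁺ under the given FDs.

Start with {A, C}.
C -> E applies; add {E} → now {A, C, E}.
A, E -> G applies; add {G} → now {A, C, E, G}.
No further FD applies.

{A, C, E, G}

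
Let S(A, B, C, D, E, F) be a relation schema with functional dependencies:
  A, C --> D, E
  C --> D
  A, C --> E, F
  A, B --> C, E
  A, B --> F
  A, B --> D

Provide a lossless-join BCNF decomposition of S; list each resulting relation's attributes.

Candidate key of the original relation: {A, B}.
{A, B, C, D, E, F}: {A, C} determines {A, C, D, E, F} here but is not a superkey — split on A, C --> D, E, F, giving {A, C, D, E, F} and {A, B, C}.
{A, C, D, E, F}: {C} determines {C, D} here but is not a superkey — split on C --> D, giving {C, D} and {A, C, E, F}.
{C, D} is in BCNF.
{A, C, E, F} is in BCNF.
{A, B, C} is in BCNF.

{A, B, C}; {A, C, E, F}; {C, D}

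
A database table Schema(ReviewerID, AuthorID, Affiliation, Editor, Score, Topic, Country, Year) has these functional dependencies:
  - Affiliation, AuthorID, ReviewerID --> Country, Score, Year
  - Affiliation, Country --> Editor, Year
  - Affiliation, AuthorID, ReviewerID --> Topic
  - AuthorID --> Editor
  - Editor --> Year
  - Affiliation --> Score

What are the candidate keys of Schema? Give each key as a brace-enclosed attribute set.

Attributes never on any right-hand side: {Affiliation, AuthorID, ReviewerID} — every candidate key must contain all of them.
Closure of {Affiliation, AuthorID, ReviewerID} is {Affiliation, AuthorID, Country, Editor, ReviewerID, Score, Topic, Year}, the whole schema; {Affiliation, AuthorID, ReviewerID} is a candidate key.
Every other attribute set either contains this one or has a smaller closure.

{Affiliation, AuthorID, ReviewerID}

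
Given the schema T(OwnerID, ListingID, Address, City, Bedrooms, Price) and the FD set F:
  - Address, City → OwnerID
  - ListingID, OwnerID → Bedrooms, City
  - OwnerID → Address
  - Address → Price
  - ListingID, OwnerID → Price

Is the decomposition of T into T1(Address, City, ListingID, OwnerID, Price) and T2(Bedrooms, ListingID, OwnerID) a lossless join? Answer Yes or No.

The shared attributes are {ListingID, OwnerID} and {ListingID, OwnerID}⁺ = {Address, Bedrooms, City, ListingID, OwnerID, Price}.
T1 is contained in that closure, so T1 ∩ T2 → T1 holds and the join is lossless.

Yes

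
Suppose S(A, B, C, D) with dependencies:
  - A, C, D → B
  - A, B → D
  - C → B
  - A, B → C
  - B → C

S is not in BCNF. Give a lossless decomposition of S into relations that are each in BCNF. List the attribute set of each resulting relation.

Candidate keys of the original relation: {A, B}, {A, C}.
In {A, B, C, D}, {C} is not a superkey ({C}⁺ restricted to this set is {B, C}), so split on C → B into {B, C} and {A, C, D}.
{B, C} has no BCNF violation.
{A, C, D} has no BCNF violation.

{A, C, D}; {B, C}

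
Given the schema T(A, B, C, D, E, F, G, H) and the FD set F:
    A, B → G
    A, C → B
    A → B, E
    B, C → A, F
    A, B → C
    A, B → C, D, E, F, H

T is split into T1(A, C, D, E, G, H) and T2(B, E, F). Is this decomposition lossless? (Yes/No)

No

Common attributes: {E}; their closure is {E}.
T1 ⊄ {E} and T2 ⊄ {E}, so the split is lossy.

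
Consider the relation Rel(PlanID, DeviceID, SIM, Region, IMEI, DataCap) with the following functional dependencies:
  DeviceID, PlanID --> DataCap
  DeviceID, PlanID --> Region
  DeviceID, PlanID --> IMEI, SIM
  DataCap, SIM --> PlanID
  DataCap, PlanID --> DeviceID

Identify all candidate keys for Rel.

{DataCap, PlanID} is a candidate key since {DataCap, PlanID}⁺ = {DataCap, DeviceID, IMEI, PlanID, Region, SIM} covers every attribute.
{DataCap, SIM} is a candidate key since {DataCap, SIM}⁺ = {DataCap, DeviceID, IMEI, PlanID, Region, SIM} covers every attribute.
{DeviceID, PlanID} is a candidate key since {DeviceID, PlanID}⁺ = {DataCap, DeviceID, IMEI, PlanID, Region, SIM} covers every attribute.
These are minimal and exhaustive — every other superkey contains one of them.

{DataCap, PlanID}, {DataCap, SIM}, {DeviceID, PlanID}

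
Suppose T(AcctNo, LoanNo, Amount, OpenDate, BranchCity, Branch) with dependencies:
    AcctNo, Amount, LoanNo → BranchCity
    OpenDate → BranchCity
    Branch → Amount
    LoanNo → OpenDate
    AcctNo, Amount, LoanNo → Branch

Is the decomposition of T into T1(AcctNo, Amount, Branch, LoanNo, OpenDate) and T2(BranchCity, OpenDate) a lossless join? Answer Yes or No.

Yes

The shared attributes are {OpenDate} and {OpenDate}⁺ = {BranchCity, OpenDate}.
T2 is contained in that closure, so T1 ∩ T2 → T2 holds and the join is lossless.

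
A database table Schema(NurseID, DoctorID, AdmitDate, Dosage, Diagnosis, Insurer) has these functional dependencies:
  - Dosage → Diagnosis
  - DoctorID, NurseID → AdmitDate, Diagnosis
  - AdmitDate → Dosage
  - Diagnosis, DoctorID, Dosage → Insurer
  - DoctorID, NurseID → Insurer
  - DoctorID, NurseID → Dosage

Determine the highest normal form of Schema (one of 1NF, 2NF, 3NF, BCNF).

Candidate key: {DoctorID, NurseID}. Prime attributes: {DoctorID, NurseID}.
Dosage → Diagnosis: {Dosage}⁺ = {Diagnosis, Dosage}, which is not all of the attributes, so the left side is not a superkey — BCNF is violated.
Dosage → Diagnosis determines the non-prime attribute {Diagnosis} from a non-superkey — 3NF is violated.
No proper subset of a key has a non-prime attribute in its closure, so there is no partial dependency; 2NF holds.

2NF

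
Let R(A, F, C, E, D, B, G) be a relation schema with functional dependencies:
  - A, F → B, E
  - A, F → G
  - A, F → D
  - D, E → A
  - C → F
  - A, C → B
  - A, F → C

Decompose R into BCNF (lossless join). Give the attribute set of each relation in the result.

{A, D, E}; {B, C, D, E, G}; {C, F}

Candidate keys of the original relation: {A, C}, {A, F}, {C, D, E}, {D, E, F}.
In {A, B, C, D, E, F, G}, {D, E} is not a superkey ({D, E}⁺ restricted to this set is {A, D, E}), so split on D, E → A into {A, D, E} and {B, C, D, E, F, G}.
{A, D, E}: every determinant is a superkey — BCNF.
In {B, C, D, E, F, G}, {C} is not a superkey ({C}⁺ restricted to this set is {C, F}), so split on C → F into {C, F} and {B, C, D, E, G}.
{C, F}: every determinant is a superkey — BCNF.
{B, C, D, E, G}: every determinant is a superkey — BCNF.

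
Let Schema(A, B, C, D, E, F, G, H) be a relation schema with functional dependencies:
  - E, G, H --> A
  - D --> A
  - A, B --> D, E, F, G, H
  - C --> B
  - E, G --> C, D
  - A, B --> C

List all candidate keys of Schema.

{A, B}⁺ = {A, B, C, D, E, F, G, H} — all of the relation — so {A, B} is a candidate key.
{A, C}⁺ = {A, B, C, D, E, F, G, H} — all of the relation — so {A, C} is a candidate key.
{B, D}⁺ = {A, B, C, D, E, F, G, H} — all of the relation — so {B, D} is a candidate key.
{C, D}⁺ = {A, B, C, D, E, F, G, H} — all of the relation — so {C, D} is a candidate key.
{E, G}⁺ = {A, B, C, D, E, F, G, H} — all of the relation — so {E, G} is a candidate key.
These are minimal and exhaustive — every other superkey contains one of them.

{A, B}, {A, C}, {B, D}, {C, D}, {E, G}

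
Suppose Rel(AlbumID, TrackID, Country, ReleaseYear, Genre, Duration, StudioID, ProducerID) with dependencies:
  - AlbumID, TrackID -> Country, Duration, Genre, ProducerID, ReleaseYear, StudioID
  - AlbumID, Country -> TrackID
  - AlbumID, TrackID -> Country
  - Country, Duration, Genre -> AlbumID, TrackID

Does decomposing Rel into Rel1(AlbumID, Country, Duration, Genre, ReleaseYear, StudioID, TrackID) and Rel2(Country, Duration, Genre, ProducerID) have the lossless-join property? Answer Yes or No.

The shared attributes are {Country, Duration, Genre} and {Country, Duration, Genre}⁺ = {AlbumID, Country, Duration, Genre, ProducerID, ReleaseYear, StudioID, TrackID}.
Rel1 is contained in that closure, so Rel1 ∩ Rel2 -> Rel1 holds and the join is lossless.

Yes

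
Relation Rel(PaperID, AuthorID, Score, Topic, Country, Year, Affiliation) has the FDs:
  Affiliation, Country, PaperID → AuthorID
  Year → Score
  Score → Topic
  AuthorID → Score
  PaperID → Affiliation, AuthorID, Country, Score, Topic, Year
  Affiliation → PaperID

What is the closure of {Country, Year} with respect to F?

{Country, Score, Topic, Year}

Start with {Country, Year}.
Year → Score applies; add {Score} → now {Country, Score, Year}.
Score → Topic applies; add {Topic} → now {Country, Score, Topic, Year}.
No further FD applies.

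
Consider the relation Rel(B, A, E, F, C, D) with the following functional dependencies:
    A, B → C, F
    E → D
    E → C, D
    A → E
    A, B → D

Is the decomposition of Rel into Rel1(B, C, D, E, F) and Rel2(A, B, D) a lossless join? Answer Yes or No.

No

Rel1 ∩ Rel2 = {B, D}; its closure under F is {B, D}.
Neither Rel1 nor Rel2 is contained in that closure, so the decomposition is lossy.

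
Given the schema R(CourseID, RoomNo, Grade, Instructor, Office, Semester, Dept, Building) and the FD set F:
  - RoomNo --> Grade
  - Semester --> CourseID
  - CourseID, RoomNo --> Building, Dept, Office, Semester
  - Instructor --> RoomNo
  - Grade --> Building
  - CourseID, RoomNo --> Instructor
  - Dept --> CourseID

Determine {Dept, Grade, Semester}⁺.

{Building, CourseID, Dept, Grade, Semester}

Start with {Dept, Grade, Semester}.
Semester --> CourseID applies; add {CourseID} → now {CourseID, Dept, Grade, Semester}.
Grade --> Building applies; add {Building} → now {Building, CourseID, Dept, Grade, Semester}.
No further FD applies.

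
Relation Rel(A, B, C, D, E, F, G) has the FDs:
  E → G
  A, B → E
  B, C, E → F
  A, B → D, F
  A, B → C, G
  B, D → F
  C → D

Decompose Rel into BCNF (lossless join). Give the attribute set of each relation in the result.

Candidate key of the original relation: {A, B}.
Within {A, B, C, D, E, F, G}: {E}⁺ ∩ {A, B, C, D, E, F, G} = {E, G}, not the whole set, so E → G violates BCNF; decompose into {E, G} and {A, B, C, D, E, F}.
{E, G}: every determinant is a superkey — BCNF.
Within {A, B, C, D, E, F}: {B, C, E}⁺ ∩ {A, B, C, D, E, F} = {B, C, D, E, F}, not the whole set, so B, C, E → D, F violates BCNF; decompose into {B, C, D, E, F} and {A, B, C, E}.
Within {B, C, D, E, F}: {B, D}⁺ ∩ {B, C, D, E, F} = {B, D, F}, not the whole set, so B, D → F violates BCNF; decompose into {B, D, F} and {B, C, D, E}.
{B, D, F}: every determinant is a superkey — BCNF.
Within {B, C, D, E}: {C}⁺ ∩ {B, C, D, E} = {C, D}, not the whole set, so C → D violates BCNF; decompose into {C, D} and {B, C, E}.
{C, D}: every determinant is a superkey — BCNF.
{B, C, E}: every determinant is a superkey — BCNF.
{A, B, C, E}: every determinant is a superkey — BCNF.

{A, B, C, E}; {B, D, F}; {C, D}; {E, G}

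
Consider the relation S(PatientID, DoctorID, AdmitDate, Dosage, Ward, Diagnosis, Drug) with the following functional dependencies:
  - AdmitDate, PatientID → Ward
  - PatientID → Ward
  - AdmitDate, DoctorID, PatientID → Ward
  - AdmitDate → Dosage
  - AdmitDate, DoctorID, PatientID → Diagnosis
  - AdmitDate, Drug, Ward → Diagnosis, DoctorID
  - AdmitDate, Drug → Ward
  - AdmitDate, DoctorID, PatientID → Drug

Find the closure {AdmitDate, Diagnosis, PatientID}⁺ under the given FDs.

{AdmitDate, Diagnosis, Dosage, PatientID, Ward}

Start with {AdmitDate, Diagnosis, PatientID}.
AdmitDate, PatientID → Ward applies; add {Ward} → now {AdmitDate, Diagnosis, PatientID, Ward}.
AdmitDate → Dosage applies; add {Dosage} → now {AdmitDate, Diagnosis, Dosage, PatientID, Ward}.
No further FD applies.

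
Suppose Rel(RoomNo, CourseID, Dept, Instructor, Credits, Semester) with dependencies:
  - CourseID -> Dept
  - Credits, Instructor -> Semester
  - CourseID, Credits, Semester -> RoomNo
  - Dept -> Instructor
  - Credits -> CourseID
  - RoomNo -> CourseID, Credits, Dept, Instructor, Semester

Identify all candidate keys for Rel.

Closure of {Credits} is {CourseID, Credits, Dept, Instructor, RoomNo, Semester}, the whole schema; {Credits} is a candidate key.
Closure of {RoomNo} is {CourseID, Credits, Dept, Instructor, RoomNo, Semester}, the whole schema; {RoomNo} is a candidate key.
Any other superkey properly contains one of these, so there are no further candidate keys.

{Credits}, {RoomNo}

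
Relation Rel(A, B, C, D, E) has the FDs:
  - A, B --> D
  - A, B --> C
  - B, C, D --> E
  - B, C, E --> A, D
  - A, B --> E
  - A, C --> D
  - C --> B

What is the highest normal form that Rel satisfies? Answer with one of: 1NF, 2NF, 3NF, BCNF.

Candidate keys: {A, B}, {A, C}, {C, D}, {C, E}. Prime attributes: {A, B, C, D, E}.
C --> B breaks BCNF: {C}⁺ = {B, C}, so {C} is not a superkey.
But every attribute on its right side ({B}) is prime, and the same holds for every other non-superkey FD, so 3NF still holds.

3NF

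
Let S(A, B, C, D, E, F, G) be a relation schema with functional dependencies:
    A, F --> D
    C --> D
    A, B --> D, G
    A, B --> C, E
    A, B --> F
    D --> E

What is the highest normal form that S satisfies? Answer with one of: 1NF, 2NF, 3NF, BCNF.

2NF

Candidate key: {A, B}. Prime attributes: {A, B}.
A, F --> D: {A, F}⁺ = {A, D, E, F}, which is not all of the attributes, so the left side is not a superkey — BCNF is violated.
A, F --> D determines the non-prime attribute {D} from a non-superkey — 3NF is violated.
No non-prime attribute depends on a proper subset of any candidate key, so 2NF holds.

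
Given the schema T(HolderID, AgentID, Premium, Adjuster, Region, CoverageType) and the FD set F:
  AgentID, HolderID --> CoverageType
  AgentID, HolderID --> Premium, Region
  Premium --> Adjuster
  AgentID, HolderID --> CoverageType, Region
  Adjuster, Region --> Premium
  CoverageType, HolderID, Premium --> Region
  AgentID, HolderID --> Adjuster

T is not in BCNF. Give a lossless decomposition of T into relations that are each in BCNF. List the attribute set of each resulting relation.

Candidate key of the original relation: {AgentID, HolderID}.
{Adjuster, AgentID, CoverageType, HolderID, Premium, Region}: {Premium} determines {Adjuster, Premium} here but is not a superkey — split on Premium --> Adjuster, giving {Adjuster, Premium} and {AgentID, CoverageType, HolderID, Premium, Region}.
{Adjuster, Premium}: every determinant is a superkey — BCNF.
{AgentID, CoverageType, HolderID, Premium, Region}: {CoverageType, HolderID, Premium} determines {CoverageType, HolderID, Premium, Region} here but is not a superkey — split on CoverageType, HolderID, Premium --> Region, giving {CoverageType, HolderID, Premium, Region} and {AgentID, CoverageType, HolderID, Premium}.
{CoverageType, HolderID, Premium, Region}: every determinant is a superkey — BCNF.
{AgentID, CoverageType, HolderID, Premium}: every determinant is a superkey — BCNF.

{Adjuster, Premium}; {AgentID, CoverageType, HolderID, Premium}; {CoverageType, HolderID, Premium, Region}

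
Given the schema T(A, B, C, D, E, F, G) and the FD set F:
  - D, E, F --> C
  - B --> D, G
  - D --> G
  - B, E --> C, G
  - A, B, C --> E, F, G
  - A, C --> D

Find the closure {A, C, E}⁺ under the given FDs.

Start with {A, C, E}.
A, C --> D applies; add {D} → now {A, C, D, E}.
D --> G applies; add {G} → now {A, C, D, E, G}.
No further FD applies.

{A, C, D, E, G}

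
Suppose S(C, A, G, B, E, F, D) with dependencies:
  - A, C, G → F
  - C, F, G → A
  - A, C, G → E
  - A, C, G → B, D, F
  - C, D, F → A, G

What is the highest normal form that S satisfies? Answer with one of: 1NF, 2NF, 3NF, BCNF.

Candidate keys: {A, C, G}, {C, D, F}, {C, F, G}. Prime attributes: {A, C, D, F, G}.
The left-hand side of every FD is a superkey, so BCNF is satisfied.

BCNF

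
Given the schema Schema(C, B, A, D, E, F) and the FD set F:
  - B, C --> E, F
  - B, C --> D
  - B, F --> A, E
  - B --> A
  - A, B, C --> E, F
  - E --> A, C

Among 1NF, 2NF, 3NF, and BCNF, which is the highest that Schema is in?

Candidate keys: {B, C}, {B, E}, {B, F}. Prime attributes: {B, C, E, F}.
B --> A breaks BCNF: {B}⁺ = {A, B}, so {B} is not a superkey.
Because {A} is non-prime and the left side of B --> A is not a superkey, the relation is not in 3NF.
{B} is a proper subset of the key {B, C}, and {B}⁺ contains the non-prime attribute {A} — a partial dependency, so 2NF is violated.

1NF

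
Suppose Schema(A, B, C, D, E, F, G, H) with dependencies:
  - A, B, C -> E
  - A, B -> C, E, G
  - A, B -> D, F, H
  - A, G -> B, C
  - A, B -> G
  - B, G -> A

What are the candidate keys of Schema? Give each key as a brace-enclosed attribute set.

{A, B}, {A, G}, {B, G}

{A, B} is a candidate key since {A, B}⁺ = {A, B, C, D, E, F, G, H} covers every attribute.
{A, G} is a candidate key since {A, G}⁺ = {A, B, C, D, E, F, G, H} covers every attribute.
{B, G} is a candidate key since {B, G}⁺ = {A, B, C, D, E, F, G, H} covers every attribute.
No proper subset of any of these is a key, and no other minimal superkey exists.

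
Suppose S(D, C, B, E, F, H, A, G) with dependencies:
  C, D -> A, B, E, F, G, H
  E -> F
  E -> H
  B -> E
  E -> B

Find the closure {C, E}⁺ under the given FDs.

Start with {C, E}.
E -> F applies; add {F} → now {C, E, F}.
E -> H applies; add {H} → now {C, E, F, H}.
E -> B applies; add {B} → now {B, C, E, F, H}.
No further FD applies.

{B, C, E, F, H}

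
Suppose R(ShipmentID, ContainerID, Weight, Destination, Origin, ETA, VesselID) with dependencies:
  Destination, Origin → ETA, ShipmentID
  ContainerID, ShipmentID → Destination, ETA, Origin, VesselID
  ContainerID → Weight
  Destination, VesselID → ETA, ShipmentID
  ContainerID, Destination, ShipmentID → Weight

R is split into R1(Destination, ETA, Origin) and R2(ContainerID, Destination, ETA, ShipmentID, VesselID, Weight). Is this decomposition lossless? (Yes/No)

No

The shared attributes are {Destination, ETA} and {Destination, ETA}⁺ = {Destination, ETA}.
R1 ⊄ {Destination, ETA} and R2 ⊄ {Destination, ETA}, so the split is lossy.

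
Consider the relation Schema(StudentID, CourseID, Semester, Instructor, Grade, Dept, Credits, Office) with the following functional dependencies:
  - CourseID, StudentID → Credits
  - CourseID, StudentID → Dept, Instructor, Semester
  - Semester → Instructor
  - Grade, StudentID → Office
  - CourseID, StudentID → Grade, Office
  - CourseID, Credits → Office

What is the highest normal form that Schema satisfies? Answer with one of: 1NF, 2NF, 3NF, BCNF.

Candidate key: {CourseID, StudentID}. Prime attributes: {CourseID, StudentID}.
Semester → Instructor: {Semester}⁺ = {Instructor, Semester}, which is not all of the attributes, so the left side is not a superkey — BCNF is violated.
Because {Instructor} is non-prime and the left side of Semester → Instructor is not a superkey, the relation is not in 3NF.
Checking every proper subset of each key, none determines a non-prime attribute — 2NF is satisfied.

2NF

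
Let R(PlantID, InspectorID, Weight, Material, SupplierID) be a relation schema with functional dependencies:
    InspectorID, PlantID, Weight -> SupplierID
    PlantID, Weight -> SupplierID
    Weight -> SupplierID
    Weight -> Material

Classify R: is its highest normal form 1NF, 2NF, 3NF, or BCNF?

1NF

Candidate key: {InspectorID, PlantID, Weight}. Prime attributes: {InspectorID, PlantID, Weight}.
For PlantID, Weight -> SupplierID we have {PlantID, Weight}⁺ = {Material, PlantID, SupplierID, Weight}; {PlantID, Weight} is not a superkey, so BCNF fails.
Because {SupplierID} is non-prime and the left side of PlantID, Weight -> SupplierID is not a superkey, the relation is not in 3NF.
The proper key subset {Weight} of {InspectorID, PlantID, Weight} determines non-prime {Material, SupplierID}, so the relation is not even in 2NF.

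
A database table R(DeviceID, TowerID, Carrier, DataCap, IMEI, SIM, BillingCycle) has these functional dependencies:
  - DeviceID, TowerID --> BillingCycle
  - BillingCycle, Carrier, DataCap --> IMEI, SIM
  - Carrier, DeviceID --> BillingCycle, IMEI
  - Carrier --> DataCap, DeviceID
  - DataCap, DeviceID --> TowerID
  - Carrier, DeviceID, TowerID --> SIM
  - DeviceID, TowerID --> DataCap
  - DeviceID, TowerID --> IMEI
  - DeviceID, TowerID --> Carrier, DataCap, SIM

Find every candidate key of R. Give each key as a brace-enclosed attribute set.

{Carrier}, {DataCap, DeviceID}, {DeviceID, TowerID}

{Carrier} is a candidate key since {Carrier}⁺ = {BillingCycle, Carrier, DataCap, DeviceID, IMEI, SIM, TowerID} covers every attribute.
{DataCap, DeviceID} is a candidate key since {DataCap, DeviceID}⁺ = {BillingCycle, Carrier, DataCap, DeviceID, IMEI, SIM, TowerID} covers every attribute.
{DeviceID, TowerID} is a candidate key since {DeviceID, TowerID}⁺ = {BillingCycle, Carrier, DataCap, DeviceID, IMEI, SIM, TowerID} covers every attribute.
These are minimal and exhaustive — every other superkey contains one of them.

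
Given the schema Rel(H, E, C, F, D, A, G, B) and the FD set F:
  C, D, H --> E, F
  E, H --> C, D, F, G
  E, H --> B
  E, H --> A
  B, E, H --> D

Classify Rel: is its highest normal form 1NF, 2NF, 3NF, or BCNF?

Candidate keys: {C, D, H}, {E, H}. Prime attributes: {C, D, E, H}.
Each dependency's left side is a superkey — BCNF holds.

BCNF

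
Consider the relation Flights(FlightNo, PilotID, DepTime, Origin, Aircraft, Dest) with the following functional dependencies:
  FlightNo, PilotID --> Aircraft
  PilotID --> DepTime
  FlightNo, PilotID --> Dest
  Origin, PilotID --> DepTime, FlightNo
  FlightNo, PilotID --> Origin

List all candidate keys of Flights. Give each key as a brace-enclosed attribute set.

{FlightNo, PilotID}, {Origin, PilotID}

No FD produces {PilotID}, so it must be in every candidate key.
{FlightNo, PilotID}⁺ = {Aircraft, DepTime, Dest, FlightNo, Origin, PilotID} — all of the relation — so {FlightNo, PilotID} is a candidate key.
{Origin, PilotID}⁺ = {Aircraft, DepTime, Dest, FlightNo, Origin, PilotID} — all of the relation — so {Origin, PilotID} is a candidate key.
These are minimal and exhaustive — every other superkey contains one of them.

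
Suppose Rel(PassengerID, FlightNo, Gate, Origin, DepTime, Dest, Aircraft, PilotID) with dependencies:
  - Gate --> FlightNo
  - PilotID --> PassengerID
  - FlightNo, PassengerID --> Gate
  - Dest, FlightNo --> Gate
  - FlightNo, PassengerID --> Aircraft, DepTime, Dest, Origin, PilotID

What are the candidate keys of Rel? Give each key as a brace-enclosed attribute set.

{FlightNo, PassengerID}, {FlightNo, PilotID}, {Gate, PassengerID}, {Gate, PilotID}

{FlightNo, PassengerID}⁺ = {Aircraft, DepTime, Dest, FlightNo, Gate, Origin, PassengerID, PilotID}, which is every attribute, so {FlightNo, PassengerID} is a candidate key.
{FlightNo, PilotID}⁺ = {Aircraft, DepTime, Dest, FlightNo, Gate, Origin, PassengerID, PilotID}, which is every attribute, so {FlightNo, PilotID} is a candidate key.
{Gate, PassengerID}⁺ = {Aircraft, DepTime, Dest, FlightNo, Gate, Origin, PassengerID, PilotID}, which is every attribute, so {Gate, PassengerID} is a candidate key.
{Gate, PilotID}⁺ = {Aircraft, DepTime, Dest, FlightNo, Gate, Origin, PassengerID, PilotID}, which is every attribute, so {Gate, PilotID} is a candidate key.
Any other superkey properly contains one of these, so there are no further candidate keys.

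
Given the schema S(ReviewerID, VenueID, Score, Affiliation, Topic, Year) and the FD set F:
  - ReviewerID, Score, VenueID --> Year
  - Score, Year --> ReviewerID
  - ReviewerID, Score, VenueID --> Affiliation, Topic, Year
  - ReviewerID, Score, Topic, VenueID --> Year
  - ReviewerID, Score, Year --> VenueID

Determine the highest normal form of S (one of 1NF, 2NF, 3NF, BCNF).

BCNF

Candidate keys: {ReviewerID, Score, VenueID}, {Score, Year}. Prime attributes: {ReviewerID, Score, VenueID, Year}.
The left-hand side of every FD is a superkey, so BCNF is satisfied.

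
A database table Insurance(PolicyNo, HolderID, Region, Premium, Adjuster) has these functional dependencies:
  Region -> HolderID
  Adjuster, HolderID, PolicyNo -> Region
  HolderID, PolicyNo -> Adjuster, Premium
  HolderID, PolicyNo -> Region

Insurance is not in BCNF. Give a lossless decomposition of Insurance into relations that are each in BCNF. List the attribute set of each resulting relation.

Candidate keys of the original relation: {HolderID, PolicyNo}, {PolicyNo, Region}.
{Adjuster, HolderID, PolicyNo, Premium, Region}: {Region} determines {HolderID, Region} here but is not a superkey — split on Region -> HolderID, giving {HolderID, Region} and {Adjuster, PolicyNo, Premium, Region}.
{HolderID, Region}: every determinant is a superkey — BCNF.
{Adjuster, PolicyNo, Premium, Region}: every determinant is a superkey — BCNF.

{Adjuster, PolicyNo, Premium, Region}; {HolderID, Region}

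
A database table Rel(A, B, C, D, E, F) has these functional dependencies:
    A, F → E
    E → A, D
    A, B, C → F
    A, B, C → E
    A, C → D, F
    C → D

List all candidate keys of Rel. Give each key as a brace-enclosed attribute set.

{A, B, C}, {B, C, E}

{B, C} never appear on the right of any FD, so every key must include all of them.
{A, B, C} is a candidate key since {A, B, C}⁺ = {A, B, C, D, E, F} covers every attribute.
{B, C, E} is a candidate key since {B, C, E}⁺ = {A, B, C, D, E, F} covers every attribute.
These are minimal and exhaustive — every other superkey contains one of them.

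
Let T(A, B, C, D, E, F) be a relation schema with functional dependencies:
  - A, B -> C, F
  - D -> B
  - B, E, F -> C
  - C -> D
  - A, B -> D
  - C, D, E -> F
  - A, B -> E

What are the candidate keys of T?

Attributes never on any right-hand side: {A} — every candidate key must contain it.
Closure of {A, B} is {A, B, C, D, E, F}, the whole schema; {A, B} is a candidate key.
Closure of {A, C} is {A, B, C, D, E, F}, the whole schema; {A, C} is a candidate key.
Closure of {A, D} is {A, B, C, D, E, F}, the whole schema; {A, D} is a candidate key.
These are minimal and exhaustive — every other superkey contains one of them.

{A, B}, {A, C}, {A, D}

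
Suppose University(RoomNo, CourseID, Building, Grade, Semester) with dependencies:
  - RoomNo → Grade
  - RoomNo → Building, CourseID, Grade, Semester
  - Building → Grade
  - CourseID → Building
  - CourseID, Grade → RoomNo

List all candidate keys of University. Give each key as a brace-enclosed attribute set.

{CourseID}, {RoomNo}

{CourseID}⁺ = {Building, CourseID, Grade, RoomNo, Semester}, which is every attribute, so {CourseID} is a candidate key.
{RoomNo}⁺ = {Building, CourseID, Grade, RoomNo, Semester}, which is every attribute, so {RoomNo} is a candidate key.
These are minimal and exhaustive — every other superkey contains one of them.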